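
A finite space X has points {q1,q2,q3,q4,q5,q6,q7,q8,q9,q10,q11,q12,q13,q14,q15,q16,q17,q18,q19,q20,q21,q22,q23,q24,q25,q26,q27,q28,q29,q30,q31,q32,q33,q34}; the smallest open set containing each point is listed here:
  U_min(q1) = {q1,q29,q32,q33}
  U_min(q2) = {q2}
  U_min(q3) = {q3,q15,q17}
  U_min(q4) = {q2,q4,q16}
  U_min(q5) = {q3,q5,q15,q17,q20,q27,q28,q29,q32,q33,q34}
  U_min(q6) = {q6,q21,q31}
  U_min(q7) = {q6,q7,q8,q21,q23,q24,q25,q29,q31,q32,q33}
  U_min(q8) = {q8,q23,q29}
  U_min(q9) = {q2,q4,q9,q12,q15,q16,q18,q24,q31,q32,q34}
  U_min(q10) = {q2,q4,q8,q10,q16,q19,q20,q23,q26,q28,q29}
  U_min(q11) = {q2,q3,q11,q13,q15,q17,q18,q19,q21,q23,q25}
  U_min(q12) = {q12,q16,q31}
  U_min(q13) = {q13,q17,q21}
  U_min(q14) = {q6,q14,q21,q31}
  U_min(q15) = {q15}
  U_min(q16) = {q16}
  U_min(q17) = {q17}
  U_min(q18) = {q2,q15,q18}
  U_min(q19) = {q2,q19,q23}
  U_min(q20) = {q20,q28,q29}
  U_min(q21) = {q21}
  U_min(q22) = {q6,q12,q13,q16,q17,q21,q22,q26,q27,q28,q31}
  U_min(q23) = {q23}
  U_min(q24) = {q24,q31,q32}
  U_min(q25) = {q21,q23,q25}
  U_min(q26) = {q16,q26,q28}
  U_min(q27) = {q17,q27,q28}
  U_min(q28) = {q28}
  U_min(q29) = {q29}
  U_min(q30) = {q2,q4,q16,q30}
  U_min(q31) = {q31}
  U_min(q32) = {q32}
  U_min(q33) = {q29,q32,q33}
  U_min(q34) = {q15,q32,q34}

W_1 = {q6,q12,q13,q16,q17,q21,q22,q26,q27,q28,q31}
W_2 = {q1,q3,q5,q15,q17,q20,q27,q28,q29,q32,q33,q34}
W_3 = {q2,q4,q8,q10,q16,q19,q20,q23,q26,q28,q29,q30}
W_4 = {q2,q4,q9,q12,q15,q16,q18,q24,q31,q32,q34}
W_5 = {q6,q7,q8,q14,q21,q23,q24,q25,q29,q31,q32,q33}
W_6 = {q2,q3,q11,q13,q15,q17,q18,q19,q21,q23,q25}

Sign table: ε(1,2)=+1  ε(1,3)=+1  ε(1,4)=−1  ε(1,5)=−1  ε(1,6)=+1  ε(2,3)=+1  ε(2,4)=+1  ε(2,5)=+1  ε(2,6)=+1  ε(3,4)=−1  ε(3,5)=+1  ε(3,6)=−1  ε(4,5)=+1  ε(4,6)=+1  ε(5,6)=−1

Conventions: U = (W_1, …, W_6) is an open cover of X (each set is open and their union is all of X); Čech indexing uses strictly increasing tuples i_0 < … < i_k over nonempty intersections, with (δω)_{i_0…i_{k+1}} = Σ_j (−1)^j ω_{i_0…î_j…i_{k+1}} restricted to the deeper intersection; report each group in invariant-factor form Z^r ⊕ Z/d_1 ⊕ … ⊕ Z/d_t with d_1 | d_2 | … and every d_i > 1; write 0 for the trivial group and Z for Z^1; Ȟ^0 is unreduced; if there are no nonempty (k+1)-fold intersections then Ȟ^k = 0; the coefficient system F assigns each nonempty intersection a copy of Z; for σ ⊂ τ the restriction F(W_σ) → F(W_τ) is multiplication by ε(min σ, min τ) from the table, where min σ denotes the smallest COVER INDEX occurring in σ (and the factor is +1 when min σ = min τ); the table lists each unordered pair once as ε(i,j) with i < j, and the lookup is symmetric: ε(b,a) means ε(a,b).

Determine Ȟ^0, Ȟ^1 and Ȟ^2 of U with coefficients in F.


Ȟ^0(U;F) ≅ 0; Ȟ^1(U;F) ≅ Z/2; Ȟ^2(U;F) ≅ Z

nonempty intersections:
  W12={q17,q27,q28} W13={q16,q26,q28} W14={q12,q16,q31} W15={q6,q21,q31} W16={q13,q17,q21} W23={q20,q28,q29} W24={q15,q32,q34} W25={q29,q32,q33} W26={q3,q15,q17} W34={q2,q4,q16} W35={q8,q23,q29} W36={q2,q19,q23} W45={q24,q31,q32} W46={q2,q15,q18} W56={q21,q23,q25}
  W123={q28} W126={q17} W134={q16} W145={q31} W156={q21} W235={q29} W245={q32} W246={q15} W346={q2} W356={q23}
C dims 6,15,10; δ0: rk 6, SNF 1^5·2; δ1: rk 9, SNF 1^9
Ȟ^0: (6−6)−0=0 ⇒ 0
Ȟ^1: (15−9)−6=0 plus torsion [2] ⇒ Z/2
Ȟ^2: (10−0)−9=1 ⇒ Z


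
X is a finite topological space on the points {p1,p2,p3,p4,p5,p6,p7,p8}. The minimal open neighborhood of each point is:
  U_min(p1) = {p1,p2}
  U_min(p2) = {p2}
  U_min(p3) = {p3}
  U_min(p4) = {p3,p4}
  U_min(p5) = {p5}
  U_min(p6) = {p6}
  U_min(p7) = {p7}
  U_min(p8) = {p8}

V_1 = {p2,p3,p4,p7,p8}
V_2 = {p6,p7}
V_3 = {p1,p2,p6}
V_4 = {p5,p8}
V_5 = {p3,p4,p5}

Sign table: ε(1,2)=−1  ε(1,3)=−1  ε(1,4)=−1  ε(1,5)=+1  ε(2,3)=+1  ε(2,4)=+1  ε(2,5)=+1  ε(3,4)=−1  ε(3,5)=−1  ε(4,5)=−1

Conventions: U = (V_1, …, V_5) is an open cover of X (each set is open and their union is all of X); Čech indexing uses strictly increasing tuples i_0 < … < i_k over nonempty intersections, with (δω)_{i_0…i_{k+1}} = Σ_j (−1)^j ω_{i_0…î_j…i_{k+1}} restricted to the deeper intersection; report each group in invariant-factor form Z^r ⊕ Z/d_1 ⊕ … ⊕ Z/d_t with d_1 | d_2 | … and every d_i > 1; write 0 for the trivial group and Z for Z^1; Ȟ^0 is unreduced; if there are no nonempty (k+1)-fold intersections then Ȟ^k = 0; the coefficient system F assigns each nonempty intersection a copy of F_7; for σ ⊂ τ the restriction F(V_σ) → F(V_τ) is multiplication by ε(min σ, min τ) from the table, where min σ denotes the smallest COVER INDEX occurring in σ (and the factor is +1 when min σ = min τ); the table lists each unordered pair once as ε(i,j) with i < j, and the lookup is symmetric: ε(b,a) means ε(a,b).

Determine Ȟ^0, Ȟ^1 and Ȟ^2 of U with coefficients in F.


nonempty intersections:
  V12={p7} V13={p2} V14={p8} V15={p3,p4} V23={p6} V45={p5}
C dims 5,6; δ0: rk_F7 4
Ȟ^0: (5−4)−0=1 ⇒ Z/7
Ȟ^1: (6−0)−4=2 ⇒ Z/7 ⊕ Z/7
Ȟ^2: (0−0)−0=0 ⇒ 0

Ȟ^0 ≅ Z/7,  Ȟ^1 ≅ Z/7 ⊕ Z/7,  Ȟ^2 ≅ 0


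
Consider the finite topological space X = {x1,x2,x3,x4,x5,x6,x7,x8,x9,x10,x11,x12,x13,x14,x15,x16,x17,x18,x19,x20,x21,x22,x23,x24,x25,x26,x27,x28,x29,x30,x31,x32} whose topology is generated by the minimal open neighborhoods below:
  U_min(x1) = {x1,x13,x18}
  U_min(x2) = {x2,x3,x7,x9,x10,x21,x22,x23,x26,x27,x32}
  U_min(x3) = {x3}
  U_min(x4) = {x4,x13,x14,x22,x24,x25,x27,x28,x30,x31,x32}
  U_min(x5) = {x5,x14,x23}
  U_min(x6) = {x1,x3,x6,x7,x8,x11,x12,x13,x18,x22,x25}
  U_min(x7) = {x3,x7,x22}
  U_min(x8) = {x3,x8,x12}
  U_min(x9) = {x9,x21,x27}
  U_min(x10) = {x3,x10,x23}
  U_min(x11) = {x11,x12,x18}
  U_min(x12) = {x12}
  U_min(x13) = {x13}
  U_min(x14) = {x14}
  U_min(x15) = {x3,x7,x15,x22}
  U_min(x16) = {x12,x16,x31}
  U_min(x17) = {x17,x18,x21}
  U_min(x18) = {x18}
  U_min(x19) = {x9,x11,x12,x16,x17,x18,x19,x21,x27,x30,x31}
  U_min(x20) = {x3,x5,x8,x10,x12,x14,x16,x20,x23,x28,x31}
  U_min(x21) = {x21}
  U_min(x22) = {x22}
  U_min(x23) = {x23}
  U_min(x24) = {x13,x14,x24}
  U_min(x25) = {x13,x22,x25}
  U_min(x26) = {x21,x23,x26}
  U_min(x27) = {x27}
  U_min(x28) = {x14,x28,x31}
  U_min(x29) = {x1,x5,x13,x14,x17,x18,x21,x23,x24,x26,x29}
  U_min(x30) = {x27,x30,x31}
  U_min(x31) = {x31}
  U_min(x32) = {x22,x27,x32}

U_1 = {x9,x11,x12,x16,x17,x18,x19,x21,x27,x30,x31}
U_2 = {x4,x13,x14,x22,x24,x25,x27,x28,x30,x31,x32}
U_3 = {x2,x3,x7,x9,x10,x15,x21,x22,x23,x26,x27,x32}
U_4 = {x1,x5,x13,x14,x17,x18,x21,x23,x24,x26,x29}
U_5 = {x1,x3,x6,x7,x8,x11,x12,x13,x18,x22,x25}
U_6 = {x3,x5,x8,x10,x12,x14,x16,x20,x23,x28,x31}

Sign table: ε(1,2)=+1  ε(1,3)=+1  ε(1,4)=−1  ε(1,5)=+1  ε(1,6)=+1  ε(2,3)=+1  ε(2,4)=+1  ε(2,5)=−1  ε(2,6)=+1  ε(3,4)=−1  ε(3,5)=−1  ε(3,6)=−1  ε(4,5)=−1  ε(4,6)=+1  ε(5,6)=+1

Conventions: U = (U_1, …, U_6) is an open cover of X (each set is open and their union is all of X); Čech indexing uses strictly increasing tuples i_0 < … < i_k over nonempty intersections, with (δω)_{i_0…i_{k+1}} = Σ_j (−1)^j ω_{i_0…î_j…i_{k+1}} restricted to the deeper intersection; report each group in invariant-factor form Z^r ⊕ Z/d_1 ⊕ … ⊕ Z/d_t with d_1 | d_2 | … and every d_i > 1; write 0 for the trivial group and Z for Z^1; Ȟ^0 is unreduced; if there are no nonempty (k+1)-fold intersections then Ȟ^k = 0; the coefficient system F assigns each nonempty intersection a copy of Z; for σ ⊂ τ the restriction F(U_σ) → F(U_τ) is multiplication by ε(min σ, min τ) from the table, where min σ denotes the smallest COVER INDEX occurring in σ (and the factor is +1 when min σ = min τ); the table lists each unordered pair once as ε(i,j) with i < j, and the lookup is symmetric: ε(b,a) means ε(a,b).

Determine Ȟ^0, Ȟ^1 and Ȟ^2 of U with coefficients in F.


nerve simplices:
  U12={x27,x30,x31} U13={x9,x21,x27} U14={x17,x18,x21} U15={x11,x12,x18} U16={x12,x16,x31} U23={x22,x27,x32} U24={x13,x14,x24} U25={x13,x22,x25} U26={x14,x28,x31} U34={x21,x23,x26} U35={x3,x7,x22} U36={x3,x10,x23} U45={x1,x13,x18} U46={x5,x14,x23} U56={x3,x8,x12}
  U123={x27} U126={x31} U134={x21} U145={x18} U156={x12} U235={x22} U245={x13} U246={x14} U346={x23} U356={x3}
C dims 6,15,10; δ0: rk 6, SNF 1^5·2; δ1: rk 9, SNF 1^9
degree 0: 6−6−0 = 0 → Ȟ^0 ≅ 0
degree 1: 15−9−6 = 0 plus torsion [2] → Ȟ^1 ≅ Z/2
degree 2: 10−0−9 = 1 → Ȟ^2 ≅ Z

Ȟ^0 = 0, Ȟ^1 = Z/2 and Ȟ^2 = Z


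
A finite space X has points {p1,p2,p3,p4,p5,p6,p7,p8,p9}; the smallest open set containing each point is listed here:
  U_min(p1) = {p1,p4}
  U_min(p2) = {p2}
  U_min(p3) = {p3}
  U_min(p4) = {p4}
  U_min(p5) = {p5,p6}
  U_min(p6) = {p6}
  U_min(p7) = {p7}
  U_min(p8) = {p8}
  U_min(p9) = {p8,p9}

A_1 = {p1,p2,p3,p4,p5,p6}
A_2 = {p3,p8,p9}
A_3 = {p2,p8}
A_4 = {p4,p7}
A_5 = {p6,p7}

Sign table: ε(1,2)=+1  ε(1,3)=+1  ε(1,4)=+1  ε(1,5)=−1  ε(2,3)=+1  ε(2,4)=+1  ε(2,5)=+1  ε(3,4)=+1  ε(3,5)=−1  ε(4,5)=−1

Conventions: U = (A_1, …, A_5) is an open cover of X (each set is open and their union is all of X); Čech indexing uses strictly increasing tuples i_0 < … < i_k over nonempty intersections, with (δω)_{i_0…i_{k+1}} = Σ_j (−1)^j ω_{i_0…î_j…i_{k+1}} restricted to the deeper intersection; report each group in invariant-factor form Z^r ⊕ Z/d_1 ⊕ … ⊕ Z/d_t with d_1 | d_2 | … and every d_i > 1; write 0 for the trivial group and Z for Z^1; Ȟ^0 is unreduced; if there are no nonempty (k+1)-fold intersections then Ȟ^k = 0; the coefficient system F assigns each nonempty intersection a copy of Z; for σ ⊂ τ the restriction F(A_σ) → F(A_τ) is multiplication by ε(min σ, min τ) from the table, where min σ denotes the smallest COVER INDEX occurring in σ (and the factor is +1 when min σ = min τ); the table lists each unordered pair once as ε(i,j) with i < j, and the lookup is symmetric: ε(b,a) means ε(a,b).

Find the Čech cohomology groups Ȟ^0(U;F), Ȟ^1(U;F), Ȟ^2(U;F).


intersection data:
  A12={p3} A13={p2} A14={p4} A15={p6} A23={p8} A45={p7}
C dims 5,6; δ0: rk 4, SNF 1^4
Ȟ^0 = (5 − 4) − 0 = 1, so Ȟ^0 ≅ Z
Ȟ^1 = (6 − 0) − 4 = 2, so Ȟ^1 ≅ Z^2
Ȟ^2 = (0 − 0) − 0 = 0, so Ȟ^2 ≅ 0

Ȟ^0(U;F) ≅ Z, Ȟ^1(U;F) ≅ Z^2, Ȟ^2(U;F) ≅ 0


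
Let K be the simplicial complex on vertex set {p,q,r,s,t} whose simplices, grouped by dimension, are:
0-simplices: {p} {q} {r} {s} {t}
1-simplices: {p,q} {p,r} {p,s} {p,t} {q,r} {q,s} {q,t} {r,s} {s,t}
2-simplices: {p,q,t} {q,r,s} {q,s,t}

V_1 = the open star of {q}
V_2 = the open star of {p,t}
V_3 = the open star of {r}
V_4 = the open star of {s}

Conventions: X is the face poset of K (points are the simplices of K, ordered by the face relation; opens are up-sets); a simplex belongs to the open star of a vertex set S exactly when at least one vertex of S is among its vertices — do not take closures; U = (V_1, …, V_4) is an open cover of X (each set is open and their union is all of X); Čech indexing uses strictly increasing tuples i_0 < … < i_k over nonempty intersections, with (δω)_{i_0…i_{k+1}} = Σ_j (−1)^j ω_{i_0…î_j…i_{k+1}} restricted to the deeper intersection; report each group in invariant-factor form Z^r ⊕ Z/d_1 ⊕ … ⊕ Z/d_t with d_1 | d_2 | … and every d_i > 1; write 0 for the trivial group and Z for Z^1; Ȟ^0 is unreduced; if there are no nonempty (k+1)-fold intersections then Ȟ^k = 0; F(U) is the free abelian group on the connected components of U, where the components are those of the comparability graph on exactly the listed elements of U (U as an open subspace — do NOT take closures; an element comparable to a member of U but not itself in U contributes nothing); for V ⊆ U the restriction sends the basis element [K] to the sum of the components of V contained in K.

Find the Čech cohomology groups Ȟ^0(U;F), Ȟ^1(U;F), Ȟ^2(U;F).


nonempty overlaps:
  V1={{q},{p,q},{q,r},{q,s},{q,t},{p,q,t},{q,r,s},{q,s,t}} V2={{p},{t},{p,q},{p,r},{p,s},{p,t},{q,t},{s,t},{p,q,t},{q,s,t}} V3={{r},{p,r},{q,r},{r,s},{q,r,s}} V4={{s},{p,s},{q,s},{r,s},{s,t},{q,r,s},{q,s,t}}
  V12={{p,q},{q,t},{p,q,t},{q,s,t}} V13={{q,r},{q,r,s}} V14={{q,s},{q,r,s},{q,s,t}} V23={{p,r}} V24={{p,s},{s,t},{q,s,t}} V34={{r,s},{q,r,s}}
  V124={{q,s,t}} V134={{q,r,s}}
components per intersection:
  V1: {{q},{p,q},{q,r},{q,s},{q,t},{p,q,t},{q,r,s},{q,s,t}}
  V2: {{p},{t},{p,q},{p,r},{p,s},{p,t},{q,t},{s,t},{p,q,t},{q,s,t}}
  V3: {{r},{p,r},{q,r},{r,s},{q,r,s}}
  V4: {{s},{p,s},{q,s},{r,s},{s,t},{q,r,s},{q,s,t}}
  V12: {{p,q},{q,t},{p,q,t},{q,s,t}}
  V13: {{q,r},{q,r,s}}
  V14: {{q,s},{q,r,s},{q,s,t}}
  V23: {{p,r}}
  V24: {{p,s}} {{s,t},{q,s,t}}
  V34: {{r,s},{q,r,s}}
  V124: {{q,s,t}}
  V134: {{q,r,s}}
C dims 4,7,2; δ0: rk 3, SNF 1^3; δ1: rk 2, SNF 1^2
degree 0: 4−3−0 = 1 → Ȟ^0 ≅ Z
degree 1: 7−2−3 = 2 → Ȟ^1 ≅ Z^2
degree 2: 2−0−2 = 0 → Ȟ^2 ≅ 0

Ȟ^0 = Z, Ȟ^1 = Z^2, Ȟ^2 = 0


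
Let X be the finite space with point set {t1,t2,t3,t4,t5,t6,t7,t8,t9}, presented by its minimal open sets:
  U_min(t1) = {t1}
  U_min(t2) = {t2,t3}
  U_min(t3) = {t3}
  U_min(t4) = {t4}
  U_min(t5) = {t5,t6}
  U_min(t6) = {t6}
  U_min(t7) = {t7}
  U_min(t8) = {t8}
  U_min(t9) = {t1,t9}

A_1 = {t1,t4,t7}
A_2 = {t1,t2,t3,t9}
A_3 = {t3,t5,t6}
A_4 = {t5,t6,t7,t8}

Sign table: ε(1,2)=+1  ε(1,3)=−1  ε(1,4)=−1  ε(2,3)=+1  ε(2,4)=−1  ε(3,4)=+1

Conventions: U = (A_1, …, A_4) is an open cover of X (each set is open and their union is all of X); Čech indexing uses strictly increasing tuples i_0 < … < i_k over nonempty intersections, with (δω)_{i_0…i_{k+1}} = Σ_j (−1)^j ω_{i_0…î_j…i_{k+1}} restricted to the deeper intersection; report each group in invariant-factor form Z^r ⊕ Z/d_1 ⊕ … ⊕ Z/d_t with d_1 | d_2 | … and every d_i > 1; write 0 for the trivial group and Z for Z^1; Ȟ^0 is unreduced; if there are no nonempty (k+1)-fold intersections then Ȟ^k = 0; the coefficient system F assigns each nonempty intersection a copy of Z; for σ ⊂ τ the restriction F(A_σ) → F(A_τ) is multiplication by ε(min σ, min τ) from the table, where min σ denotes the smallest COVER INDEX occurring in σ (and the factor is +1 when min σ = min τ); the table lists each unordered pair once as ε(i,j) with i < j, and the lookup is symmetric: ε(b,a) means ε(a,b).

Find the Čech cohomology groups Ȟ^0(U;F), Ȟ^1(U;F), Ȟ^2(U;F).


nerve simplices:
  A12={t1} A14={t7} A23={t3} A34={t5,t6}
C dims 4,4; δ0: rk 4, SNF 1^3·2
degree 0: 4−4−0 = 0 → Ȟ^0 ≅ 0
degree 1: 4−0−4 = 0 plus torsion [2] → Ȟ^1 ≅ Z/2
degree 2: 0−0−0 = 0 → Ȟ^2 ≅ 0

Ȟ^0 = 0, Ȟ^1 = Z/2 and Ȟ^2 = 0


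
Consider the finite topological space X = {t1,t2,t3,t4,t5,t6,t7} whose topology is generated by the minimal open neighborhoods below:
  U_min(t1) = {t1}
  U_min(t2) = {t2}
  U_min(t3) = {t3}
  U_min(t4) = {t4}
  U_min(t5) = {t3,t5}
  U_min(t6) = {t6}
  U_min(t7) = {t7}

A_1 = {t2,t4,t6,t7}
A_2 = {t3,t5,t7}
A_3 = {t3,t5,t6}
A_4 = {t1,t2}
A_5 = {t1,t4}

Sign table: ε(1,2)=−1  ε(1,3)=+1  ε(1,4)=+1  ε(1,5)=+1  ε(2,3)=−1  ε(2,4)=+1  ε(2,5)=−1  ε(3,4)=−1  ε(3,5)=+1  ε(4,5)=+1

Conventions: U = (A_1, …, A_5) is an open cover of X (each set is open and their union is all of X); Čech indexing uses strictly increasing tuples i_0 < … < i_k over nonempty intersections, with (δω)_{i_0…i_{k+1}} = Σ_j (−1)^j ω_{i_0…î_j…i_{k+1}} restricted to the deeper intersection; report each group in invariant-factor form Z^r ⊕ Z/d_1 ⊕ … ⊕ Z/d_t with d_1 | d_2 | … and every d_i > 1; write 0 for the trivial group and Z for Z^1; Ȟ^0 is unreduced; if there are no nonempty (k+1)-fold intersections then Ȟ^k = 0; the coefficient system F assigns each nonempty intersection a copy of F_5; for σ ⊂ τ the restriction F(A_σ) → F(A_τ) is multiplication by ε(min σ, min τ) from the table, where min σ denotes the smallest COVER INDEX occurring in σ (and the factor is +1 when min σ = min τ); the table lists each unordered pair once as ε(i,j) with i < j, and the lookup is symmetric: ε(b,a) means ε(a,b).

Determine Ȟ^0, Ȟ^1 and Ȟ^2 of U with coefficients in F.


nerve of the cover:
  A12={t7} A13={t6} A14={t2} A15={t4} A23={t3,t5} A45={t1}
C dims 5,6; δ0: rk_F5 4
Ȟ^0 = (5 − 4) − 0 = 1, so Ȟ^0 ≅ Z/5
Ȟ^1 = (6 − 0) − 4 = 2, so Ȟ^1 ≅ Z/5 ⊕ Z/5
Ȟ^2 = (0 − 0) − 0 = 0, so Ȟ^2 ≅ 0

Ȟ^0(U;F) ≅ Z/5,  Ȟ^1(U;F) ≅ Z/5 ⊕ Z/5,  Ȟ^2(U;F) ≅ 0


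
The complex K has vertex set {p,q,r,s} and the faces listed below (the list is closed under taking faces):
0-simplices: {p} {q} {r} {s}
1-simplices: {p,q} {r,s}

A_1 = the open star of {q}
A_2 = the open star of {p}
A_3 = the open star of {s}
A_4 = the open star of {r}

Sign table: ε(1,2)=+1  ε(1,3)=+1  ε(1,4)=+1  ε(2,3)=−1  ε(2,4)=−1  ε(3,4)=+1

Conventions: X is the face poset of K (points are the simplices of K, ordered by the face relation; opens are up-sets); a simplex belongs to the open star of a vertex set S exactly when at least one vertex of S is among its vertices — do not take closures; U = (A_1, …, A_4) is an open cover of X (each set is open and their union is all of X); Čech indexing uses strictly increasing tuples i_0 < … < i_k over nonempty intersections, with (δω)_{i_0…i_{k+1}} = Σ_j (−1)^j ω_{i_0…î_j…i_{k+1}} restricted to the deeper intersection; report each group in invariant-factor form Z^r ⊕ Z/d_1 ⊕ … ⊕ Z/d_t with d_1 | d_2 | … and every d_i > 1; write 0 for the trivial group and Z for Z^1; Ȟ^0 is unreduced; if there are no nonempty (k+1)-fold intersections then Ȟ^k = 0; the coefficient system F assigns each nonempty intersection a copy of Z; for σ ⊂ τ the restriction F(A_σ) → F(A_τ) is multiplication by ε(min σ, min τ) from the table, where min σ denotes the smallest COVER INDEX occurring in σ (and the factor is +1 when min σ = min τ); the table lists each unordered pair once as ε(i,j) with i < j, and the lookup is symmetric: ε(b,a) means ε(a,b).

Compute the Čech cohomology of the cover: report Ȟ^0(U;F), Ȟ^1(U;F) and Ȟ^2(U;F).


intersection data:
  A1={{q},{p,q}} A2={{p},{p,q}} A3={{s},{r,s}} A4={{r},{r,s}}
  A12={{p,q}} A34={{r,s}}
C dims 4,2; δ0: rk 2, SNF 1^2
Ȟ^0 = (4 − 2) − 0 = 2, so Ȟ^0 ≅ Z^2
Ȟ^1 = (2 − 0) − 2 = 0, so Ȟ^1 ≅ 0
Ȟ^2 = (0 − 0) − 0 = 0, so Ȟ^2 ≅ 0

Ȟ^0(U;F) ≅ Z^2, Ȟ^1(U;F) ≅ 0 and Ȟ^2(U;F) ≅ 0


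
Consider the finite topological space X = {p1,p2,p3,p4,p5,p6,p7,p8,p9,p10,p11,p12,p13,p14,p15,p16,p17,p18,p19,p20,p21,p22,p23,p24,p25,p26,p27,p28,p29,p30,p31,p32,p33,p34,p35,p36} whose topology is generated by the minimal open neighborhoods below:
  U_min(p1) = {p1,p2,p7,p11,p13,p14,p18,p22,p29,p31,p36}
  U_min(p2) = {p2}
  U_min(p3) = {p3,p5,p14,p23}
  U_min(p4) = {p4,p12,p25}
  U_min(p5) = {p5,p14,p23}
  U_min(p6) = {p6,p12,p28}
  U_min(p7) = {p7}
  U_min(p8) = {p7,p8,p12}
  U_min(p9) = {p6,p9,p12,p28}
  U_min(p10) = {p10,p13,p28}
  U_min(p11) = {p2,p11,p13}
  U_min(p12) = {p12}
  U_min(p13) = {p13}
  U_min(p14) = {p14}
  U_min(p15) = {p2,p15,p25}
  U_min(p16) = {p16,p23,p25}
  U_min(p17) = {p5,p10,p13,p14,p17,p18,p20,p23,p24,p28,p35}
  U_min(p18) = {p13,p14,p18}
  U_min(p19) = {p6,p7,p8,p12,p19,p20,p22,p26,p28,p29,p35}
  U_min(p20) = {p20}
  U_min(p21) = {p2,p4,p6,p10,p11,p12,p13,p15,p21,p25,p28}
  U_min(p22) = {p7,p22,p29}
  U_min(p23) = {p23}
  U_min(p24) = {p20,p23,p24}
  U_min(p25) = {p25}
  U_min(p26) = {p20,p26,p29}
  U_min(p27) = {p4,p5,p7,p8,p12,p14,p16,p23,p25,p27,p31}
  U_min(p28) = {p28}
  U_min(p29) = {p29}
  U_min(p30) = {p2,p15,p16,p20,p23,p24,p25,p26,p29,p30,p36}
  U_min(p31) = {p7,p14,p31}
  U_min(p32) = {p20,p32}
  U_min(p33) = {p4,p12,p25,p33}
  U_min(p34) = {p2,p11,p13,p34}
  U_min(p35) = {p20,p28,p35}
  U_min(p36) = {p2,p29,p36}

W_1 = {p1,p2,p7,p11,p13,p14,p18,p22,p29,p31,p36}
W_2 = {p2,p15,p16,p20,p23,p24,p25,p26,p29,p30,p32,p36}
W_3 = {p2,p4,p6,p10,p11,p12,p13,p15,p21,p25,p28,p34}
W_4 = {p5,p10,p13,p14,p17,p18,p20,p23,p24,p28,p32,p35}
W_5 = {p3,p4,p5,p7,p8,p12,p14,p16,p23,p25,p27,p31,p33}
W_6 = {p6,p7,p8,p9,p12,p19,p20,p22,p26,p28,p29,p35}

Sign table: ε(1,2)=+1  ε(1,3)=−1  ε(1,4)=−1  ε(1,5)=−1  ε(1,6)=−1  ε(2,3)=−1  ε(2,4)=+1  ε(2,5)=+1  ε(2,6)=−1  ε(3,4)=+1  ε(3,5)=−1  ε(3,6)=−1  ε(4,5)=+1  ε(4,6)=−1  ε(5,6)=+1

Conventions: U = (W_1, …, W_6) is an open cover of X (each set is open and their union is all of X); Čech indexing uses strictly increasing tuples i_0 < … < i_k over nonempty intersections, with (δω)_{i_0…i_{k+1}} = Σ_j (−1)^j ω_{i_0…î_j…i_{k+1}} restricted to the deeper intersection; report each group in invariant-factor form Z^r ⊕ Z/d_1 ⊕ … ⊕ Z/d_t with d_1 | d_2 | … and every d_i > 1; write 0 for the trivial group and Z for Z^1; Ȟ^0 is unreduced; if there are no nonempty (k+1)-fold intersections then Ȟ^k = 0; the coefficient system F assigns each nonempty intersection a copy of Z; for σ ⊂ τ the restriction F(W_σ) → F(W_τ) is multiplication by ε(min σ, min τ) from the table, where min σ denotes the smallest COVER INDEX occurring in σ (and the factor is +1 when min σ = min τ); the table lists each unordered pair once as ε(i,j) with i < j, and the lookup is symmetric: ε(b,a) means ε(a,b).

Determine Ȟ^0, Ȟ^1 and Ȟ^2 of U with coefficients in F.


Ȟ^0 = 0, Ȟ^1 = Z/2 and Ȟ^2 = Z

intersection data:
  W12={p2,p29,p36} W13={p2,p11,p13} W14={p13,p14,p18} W15={p7,p14,p31} W16={p7,p22,p29} W23={p2,p15,p25} W24={p20,p23,p24,p32} W25={p16,p23,p25} W26={p20,p26,p29} W34={p10,p13,p28} W35={p4,p12,p25} W36={p6,p12,p28} W45={p5,p14,p23} W46={p20,p28,p35} W56={p7,p8,p12}
  W123={p2} W126={p29} W134={p13} W145={p14} W156={p7} W235={p25} W245={p23} W246={p20} W346={p28} W356={p12}
C dims 6,15,10; δ0: rk 6, SNF 1^5·2; δ1: rk 9, SNF 1^9
Ȟ^0 = (6 − 6) − 0 = 0, so Ȟ^0 ≅ 0
Ȟ^1 = (15 − 9) − 6 = 0 plus torsion [2], so Ȟ^1 ≅ Z/2
Ȟ^2 = (10 − 0) − 9 = 1, so Ȟ^2 ≅ Z


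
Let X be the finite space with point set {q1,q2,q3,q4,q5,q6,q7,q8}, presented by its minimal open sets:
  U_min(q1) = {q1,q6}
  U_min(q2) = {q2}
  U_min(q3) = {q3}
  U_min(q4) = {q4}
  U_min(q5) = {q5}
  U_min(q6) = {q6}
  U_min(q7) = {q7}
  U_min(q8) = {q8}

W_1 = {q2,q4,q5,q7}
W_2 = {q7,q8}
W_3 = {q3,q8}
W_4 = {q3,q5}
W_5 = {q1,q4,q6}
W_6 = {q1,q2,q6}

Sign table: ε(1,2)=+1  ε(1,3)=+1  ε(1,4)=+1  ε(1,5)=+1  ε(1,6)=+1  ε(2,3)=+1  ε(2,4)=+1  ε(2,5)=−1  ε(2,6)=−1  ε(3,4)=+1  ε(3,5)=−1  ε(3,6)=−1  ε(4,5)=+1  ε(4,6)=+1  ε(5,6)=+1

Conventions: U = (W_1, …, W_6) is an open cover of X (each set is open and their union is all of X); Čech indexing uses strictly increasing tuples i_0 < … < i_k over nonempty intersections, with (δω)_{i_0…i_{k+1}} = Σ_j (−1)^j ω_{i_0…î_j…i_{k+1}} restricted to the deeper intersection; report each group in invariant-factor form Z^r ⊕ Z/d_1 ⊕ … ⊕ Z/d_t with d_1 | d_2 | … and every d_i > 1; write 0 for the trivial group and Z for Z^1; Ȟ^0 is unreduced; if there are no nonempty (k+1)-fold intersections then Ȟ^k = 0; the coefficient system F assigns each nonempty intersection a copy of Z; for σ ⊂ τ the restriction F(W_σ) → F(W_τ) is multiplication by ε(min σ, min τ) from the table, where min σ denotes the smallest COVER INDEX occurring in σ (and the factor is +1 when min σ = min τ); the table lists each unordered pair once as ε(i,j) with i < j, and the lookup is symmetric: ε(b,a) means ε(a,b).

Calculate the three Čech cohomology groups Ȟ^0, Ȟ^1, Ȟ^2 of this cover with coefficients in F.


Ȟ^0 ≅ Z, Ȟ^1 ≅ Z^2, Ȟ^2 ≅ 0

nerve of the cover:
  W12={q7} W14={q5} W15={q4} W16={q2} W23={q8} W34={q3} W56={q1,q6}
C dims 6,7; δ0: rk 5, SNF 1^5
Ȟ^0 = (6 − 5) − 0 = 1, so Ȟ^0 ≅ Z
Ȟ^1 = (7 − 0) − 5 = 2, so Ȟ^1 ≅ Z^2
Ȟ^2 = (0 − 0) − 0 = 0, so Ȟ^2 ≅ 0


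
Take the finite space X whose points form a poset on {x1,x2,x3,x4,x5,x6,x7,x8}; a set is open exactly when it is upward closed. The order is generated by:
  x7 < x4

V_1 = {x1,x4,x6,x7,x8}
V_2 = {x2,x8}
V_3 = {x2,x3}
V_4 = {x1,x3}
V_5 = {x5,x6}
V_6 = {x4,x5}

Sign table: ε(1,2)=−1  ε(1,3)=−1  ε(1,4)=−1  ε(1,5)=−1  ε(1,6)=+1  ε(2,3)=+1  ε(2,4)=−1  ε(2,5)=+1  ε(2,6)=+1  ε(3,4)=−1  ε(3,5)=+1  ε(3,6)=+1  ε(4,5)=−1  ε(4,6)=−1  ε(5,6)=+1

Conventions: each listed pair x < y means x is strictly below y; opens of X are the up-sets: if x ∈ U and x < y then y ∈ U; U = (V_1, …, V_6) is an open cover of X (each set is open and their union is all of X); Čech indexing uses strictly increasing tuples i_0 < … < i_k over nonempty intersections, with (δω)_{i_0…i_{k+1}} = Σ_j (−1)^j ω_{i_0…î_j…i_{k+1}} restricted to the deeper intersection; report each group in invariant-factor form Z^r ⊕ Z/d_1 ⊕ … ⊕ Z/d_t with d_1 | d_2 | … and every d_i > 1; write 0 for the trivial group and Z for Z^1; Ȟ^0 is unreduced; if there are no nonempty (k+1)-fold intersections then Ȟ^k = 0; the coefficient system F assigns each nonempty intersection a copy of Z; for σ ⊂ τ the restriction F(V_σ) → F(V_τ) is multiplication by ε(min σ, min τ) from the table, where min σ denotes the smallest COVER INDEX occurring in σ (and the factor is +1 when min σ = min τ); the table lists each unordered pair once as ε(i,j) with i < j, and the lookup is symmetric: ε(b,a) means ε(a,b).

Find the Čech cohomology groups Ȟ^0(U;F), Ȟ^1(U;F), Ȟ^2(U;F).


intersection data:
  V12={x8} V14={x1} V15={x6} V16={x4} V23={x2} V34={x3} V56={x5}
C dims 6,7; δ0: rk 6, SNF 1^5·2
Ȟ^0 = (6 − 6) − 0 = 0, so Ȟ^0 ≅ 0
Ȟ^1 = (7 − 0) − 6 = 1 plus torsion [2], so Ȟ^1 ≅ Z ⊕ Z/2
Ȟ^2 = (0 − 0) − 0 = 0, so Ȟ^2 ≅ 0

Ȟ^0 ≅ 0, Ȟ^1 ≅ Z ⊕ Z/2 and Ȟ^2 ≅ 0


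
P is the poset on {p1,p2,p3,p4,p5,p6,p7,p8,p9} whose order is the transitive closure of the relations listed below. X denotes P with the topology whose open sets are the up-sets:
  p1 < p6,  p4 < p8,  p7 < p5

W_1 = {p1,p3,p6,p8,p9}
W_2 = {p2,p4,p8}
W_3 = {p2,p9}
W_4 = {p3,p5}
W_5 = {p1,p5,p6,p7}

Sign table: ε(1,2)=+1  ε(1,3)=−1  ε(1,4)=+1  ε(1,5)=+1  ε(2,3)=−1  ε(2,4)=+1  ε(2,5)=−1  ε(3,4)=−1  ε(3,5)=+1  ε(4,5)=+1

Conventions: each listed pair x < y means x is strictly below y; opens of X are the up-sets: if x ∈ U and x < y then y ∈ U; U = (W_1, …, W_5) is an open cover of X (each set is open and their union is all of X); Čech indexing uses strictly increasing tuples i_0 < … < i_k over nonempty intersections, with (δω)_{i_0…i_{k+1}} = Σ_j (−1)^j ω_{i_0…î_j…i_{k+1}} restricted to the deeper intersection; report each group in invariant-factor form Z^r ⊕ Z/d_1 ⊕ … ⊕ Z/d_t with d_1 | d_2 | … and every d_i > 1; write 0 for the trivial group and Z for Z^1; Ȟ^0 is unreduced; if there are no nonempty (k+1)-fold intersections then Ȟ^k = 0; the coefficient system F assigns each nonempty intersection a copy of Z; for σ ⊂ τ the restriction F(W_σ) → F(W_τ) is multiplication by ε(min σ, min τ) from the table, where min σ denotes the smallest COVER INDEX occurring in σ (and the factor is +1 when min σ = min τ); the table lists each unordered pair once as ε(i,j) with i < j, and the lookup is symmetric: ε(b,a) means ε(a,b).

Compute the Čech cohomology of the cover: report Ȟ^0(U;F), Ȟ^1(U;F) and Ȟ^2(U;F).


Ȟ^0 = Z, Ȟ^1 = Z^2 and Ȟ^2 = 0

intersection data:
  W12={p8} W13={p9} W14={p3} W15={p1,p6} W23={p2} W45={p5}
C dims 5,6; δ0: rk 4, SNF 1^4
Ȟ^0 = (5 − 4) − 0 = 1, so Ȟ^0 ≅ Z
Ȟ^1 = (6 − 0) − 4 = 2, so Ȟ^1 ≅ Z^2
Ȟ^2 = (0 − 0) − 0 = 0, so Ȟ^2 ≅ 0


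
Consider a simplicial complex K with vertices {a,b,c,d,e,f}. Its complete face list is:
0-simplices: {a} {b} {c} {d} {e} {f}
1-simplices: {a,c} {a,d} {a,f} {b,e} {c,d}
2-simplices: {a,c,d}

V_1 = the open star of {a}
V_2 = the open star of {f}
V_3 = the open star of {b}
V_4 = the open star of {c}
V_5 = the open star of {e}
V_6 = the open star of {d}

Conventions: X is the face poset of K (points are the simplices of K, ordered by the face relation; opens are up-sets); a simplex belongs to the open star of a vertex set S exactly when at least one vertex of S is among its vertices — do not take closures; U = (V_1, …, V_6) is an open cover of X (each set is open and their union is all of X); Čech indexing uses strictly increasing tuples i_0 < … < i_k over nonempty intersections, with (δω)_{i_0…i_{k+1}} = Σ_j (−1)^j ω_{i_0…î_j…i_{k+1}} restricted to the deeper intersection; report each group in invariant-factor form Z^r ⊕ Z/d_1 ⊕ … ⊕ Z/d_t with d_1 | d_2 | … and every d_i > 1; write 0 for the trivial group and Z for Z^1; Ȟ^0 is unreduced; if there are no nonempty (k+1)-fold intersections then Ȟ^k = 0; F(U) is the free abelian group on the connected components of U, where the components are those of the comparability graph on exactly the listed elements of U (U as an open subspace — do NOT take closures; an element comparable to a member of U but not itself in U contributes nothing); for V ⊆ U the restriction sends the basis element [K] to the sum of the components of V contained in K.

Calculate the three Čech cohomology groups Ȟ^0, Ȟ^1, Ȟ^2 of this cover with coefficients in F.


Ȟ^0(U;F) ≅ Z^2,  Ȟ^1(U;F) ≅ 0,  Ȟ^2(U;F) ≅ 0

nonempty intersections:
  V1={{a},{a,c},{a,d},{a,f},{a,c,d}} V2={{f},{a,f}} V3={{b},{b,e}} V4={{c},{a,c},{c,d},{a,c,d}} V5={{e},{b,e}} V6={{d},{a,d},{c,d},{a,c,d}}
  V12={{a,f}} V14={{a,c},{a,c,d}} V16={{a,d},{a,c,d}} V35={{b,e}} V46={{c,d},{a,c,d}}
  V146={{a,c,d}}
components per intersection:
  V1: {{a},{a,c},{a,d},{a,f},{a,c,d}}
  V2: {{f},{a,f}}
  V3: {{b},{b,e}}
  V4: {{c},{a,c},{c,d},{a,c,d}}
  V5: {{e},{b,e}}
  V6: {{d},{a,d},{c,d},{a,c,d}}
  V12: {{a,f}}
  V14: {{a,c},{a,c,d}}
  V16: {{a,d},{a,c,d}}
  V35: {{b,e}}
  V46: {{c,d},{a,c,d}}
  V146: {{a,c,d}}
C dims 6,5,1; δ0: rk 4, SNF 1^4; δ1: rk 1, SNF 1^1
Ȟ^0: (6−4)−0=2 ⇒ Z^2
Ȟ^1: (5−1)−4=0 ⇒ 0
Ȟ^2: (1−0)−1=0 ⇒ 0


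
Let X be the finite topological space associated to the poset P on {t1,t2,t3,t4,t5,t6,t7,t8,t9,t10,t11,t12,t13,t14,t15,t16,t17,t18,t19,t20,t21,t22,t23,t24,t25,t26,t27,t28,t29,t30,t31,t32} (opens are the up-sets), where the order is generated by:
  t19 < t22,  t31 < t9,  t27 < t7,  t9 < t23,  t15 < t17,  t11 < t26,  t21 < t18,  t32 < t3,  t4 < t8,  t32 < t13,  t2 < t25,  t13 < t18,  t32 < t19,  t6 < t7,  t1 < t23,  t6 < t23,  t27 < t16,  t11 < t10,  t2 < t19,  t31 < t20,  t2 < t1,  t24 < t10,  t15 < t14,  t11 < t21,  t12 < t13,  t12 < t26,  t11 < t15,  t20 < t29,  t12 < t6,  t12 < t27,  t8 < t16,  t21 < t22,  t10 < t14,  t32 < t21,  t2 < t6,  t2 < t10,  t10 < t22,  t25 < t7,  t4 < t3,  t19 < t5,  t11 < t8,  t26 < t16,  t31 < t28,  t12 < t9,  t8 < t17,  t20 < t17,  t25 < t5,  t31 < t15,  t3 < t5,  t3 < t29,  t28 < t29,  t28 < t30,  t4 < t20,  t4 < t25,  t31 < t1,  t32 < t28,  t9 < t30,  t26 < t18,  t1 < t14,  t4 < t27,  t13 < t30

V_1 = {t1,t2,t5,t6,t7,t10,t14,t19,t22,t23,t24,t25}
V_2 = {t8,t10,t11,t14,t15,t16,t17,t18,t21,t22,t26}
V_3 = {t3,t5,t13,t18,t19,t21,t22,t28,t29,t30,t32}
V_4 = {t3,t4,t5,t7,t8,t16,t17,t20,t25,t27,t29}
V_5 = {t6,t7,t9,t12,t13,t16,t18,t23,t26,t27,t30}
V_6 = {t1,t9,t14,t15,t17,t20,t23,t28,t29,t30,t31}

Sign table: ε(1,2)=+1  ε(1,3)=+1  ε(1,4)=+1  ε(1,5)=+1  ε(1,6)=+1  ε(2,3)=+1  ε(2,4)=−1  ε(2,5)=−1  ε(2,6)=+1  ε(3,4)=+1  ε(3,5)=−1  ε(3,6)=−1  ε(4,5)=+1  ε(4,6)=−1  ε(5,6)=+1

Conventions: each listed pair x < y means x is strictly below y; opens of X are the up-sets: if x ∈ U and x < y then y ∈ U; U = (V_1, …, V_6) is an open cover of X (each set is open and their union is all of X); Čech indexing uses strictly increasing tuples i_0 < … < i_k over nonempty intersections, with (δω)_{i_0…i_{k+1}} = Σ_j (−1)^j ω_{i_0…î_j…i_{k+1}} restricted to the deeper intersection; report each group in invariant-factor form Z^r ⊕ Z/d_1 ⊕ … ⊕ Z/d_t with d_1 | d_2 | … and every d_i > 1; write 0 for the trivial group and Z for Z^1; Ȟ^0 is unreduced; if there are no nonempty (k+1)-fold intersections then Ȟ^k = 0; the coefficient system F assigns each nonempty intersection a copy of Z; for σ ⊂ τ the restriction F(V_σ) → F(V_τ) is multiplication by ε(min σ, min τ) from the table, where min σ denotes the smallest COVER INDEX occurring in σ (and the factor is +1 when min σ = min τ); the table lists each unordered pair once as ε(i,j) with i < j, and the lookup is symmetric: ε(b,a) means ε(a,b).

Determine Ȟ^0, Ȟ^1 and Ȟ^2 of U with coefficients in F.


Ȟ^0(U;F) ≅ 0; Ȟ^1(U;F) ≅ Z/2; Ȟ^2(U;F) ≅ Z

cover nerve:
  V12={t10,t14,t22} V13={t5,t19,t22} V14={t5,t7,t25} V15={t6,t7,t23} V16={t1,t14,t23} V23={t18,t21,t22} V24={t8,t16,t17} V25={t16,t18,t26} V26={t14,t15,t17} V34={t3,t5,t29} V35={t13,t18,t30} V36={t28,t29,t30} V45={t7,t16,t27} V46={t17,t20,t29} V56={t9,t23,t30}
  V123={t22} V126={t14} V134={t5} V145={t7} V156={t23} V235={t18} V245={t16} V246={t17} V346={t29} V356={t30}
C dims 6,15,10; δ0: rk 6, SNF 1^5·2; δ1: rk 9, SNF 1^9
Ȟ^0: (6−6)−0=0 ⇒ 0
Ȟ^1: (15−9)−6=0 plus torsion [2] ⇒ Z/2
Ȟ^2: (10−0)−9=1 ⇒ Z


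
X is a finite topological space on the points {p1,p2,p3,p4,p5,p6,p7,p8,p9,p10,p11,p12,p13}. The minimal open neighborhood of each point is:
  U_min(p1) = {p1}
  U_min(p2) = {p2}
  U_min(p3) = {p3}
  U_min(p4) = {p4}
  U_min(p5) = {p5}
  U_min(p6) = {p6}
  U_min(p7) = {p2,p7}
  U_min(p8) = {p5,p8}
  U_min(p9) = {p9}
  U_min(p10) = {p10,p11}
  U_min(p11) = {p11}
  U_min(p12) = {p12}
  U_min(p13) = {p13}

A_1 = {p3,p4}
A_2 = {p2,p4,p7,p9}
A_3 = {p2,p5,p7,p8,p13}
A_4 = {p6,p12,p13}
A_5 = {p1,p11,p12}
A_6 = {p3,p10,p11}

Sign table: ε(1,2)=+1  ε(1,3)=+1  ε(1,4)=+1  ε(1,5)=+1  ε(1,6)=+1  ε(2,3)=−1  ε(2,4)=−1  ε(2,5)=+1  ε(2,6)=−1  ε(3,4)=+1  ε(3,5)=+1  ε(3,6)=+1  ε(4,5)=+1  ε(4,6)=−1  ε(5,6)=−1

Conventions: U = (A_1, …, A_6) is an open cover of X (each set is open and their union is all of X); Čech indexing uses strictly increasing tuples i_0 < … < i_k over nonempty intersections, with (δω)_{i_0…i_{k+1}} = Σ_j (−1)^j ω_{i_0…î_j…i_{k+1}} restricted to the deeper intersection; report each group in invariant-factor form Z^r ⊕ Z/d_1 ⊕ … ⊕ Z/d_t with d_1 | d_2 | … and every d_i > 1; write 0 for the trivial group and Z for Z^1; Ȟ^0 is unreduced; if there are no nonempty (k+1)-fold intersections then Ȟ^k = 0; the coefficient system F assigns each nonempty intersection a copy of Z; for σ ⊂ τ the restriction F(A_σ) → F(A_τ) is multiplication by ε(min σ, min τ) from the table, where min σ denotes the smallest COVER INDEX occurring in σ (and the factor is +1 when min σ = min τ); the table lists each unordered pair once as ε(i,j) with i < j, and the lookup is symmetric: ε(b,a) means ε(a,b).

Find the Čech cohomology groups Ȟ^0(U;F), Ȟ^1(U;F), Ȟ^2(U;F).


Ȟ^0 = Z, Ȟ^1 = Z, Ȟ^2 = 0

intersection data:
  A12={p4} A16={p3} A23={p2,p7} A34={p13} A45={p12} A56={p11}
C dims 6,6; δ0: rk 5, SNF 1^5
Ȟ^0 = (6 − 5) − 0 = 1, so Ȟ^0 ≅ Z
Ȟ^1 = (6 − 0) − 5 = 1, so Ȟ^1 ≅ Z
Ȟ^2 = (0 − 0) − 0 = 0, so Ȟ^2 ≅ 0


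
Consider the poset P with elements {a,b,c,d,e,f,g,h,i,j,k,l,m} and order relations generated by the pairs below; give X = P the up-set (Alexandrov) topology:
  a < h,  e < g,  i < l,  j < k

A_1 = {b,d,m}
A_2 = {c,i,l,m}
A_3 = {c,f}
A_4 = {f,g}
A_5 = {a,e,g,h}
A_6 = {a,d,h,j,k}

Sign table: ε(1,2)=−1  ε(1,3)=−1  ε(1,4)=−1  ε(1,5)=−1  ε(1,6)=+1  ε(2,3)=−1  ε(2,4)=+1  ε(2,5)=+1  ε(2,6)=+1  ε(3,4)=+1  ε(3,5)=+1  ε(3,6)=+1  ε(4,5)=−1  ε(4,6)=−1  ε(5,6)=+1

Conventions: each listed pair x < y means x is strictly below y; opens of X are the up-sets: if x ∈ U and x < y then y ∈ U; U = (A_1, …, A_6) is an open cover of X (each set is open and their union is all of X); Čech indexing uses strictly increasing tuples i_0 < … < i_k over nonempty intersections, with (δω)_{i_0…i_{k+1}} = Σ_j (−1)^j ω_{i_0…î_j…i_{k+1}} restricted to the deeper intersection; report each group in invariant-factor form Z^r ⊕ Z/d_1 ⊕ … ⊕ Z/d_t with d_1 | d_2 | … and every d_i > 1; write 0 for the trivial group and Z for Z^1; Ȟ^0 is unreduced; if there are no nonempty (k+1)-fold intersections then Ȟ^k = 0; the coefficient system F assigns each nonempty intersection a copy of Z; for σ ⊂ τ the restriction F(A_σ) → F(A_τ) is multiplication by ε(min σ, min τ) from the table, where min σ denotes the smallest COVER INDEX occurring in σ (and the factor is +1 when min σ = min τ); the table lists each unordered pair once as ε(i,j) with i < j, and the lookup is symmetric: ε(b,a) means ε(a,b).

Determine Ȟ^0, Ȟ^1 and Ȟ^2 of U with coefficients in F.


nonempty intersections:
  A12={m} A16={d} A23={c} A34={f} A45={g} A56={a,h}
C dims 6,6; δ0: rk 6, SNF 1^5·2
Ȟ^0: (6−6)−0=0 ⇒ 0
Ȟ^1: (6−0)−6=0 plus torsion [2] ⇒ Z/2
Ȟ^2: (0−0)−0=0 ⇒ 0

Ȟ^0 ≅ 0,  Ȟ^1 ≅ Z/2,  Ȟ^2 ≅ 0


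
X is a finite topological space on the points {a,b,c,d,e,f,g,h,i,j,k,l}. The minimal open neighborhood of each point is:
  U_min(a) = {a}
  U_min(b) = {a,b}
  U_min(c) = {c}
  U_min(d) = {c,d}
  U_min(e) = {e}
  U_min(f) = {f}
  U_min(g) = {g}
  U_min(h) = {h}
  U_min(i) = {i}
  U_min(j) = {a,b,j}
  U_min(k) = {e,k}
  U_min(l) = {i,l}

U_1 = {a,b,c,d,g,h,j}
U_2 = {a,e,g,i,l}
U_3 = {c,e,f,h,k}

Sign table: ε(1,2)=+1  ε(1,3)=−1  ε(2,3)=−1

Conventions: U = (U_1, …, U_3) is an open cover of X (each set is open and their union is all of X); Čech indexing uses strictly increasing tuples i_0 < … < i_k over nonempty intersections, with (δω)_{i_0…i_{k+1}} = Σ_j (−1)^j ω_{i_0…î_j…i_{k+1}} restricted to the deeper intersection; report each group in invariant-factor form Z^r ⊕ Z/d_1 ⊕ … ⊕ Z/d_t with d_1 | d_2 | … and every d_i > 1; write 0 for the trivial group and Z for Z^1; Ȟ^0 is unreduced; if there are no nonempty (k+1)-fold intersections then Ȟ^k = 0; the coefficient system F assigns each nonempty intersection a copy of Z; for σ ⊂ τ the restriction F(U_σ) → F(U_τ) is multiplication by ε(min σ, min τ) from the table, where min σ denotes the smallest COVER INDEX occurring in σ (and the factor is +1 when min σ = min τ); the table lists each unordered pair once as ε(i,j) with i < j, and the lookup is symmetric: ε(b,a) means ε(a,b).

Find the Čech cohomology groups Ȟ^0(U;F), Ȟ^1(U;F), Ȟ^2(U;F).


Ȟ^0 ≅ Z; Ȟ^1 ≅ Z; Ȟ^2 ≅ 0

nerve simplices:
  U12={a,g} U13={c,h} U23={e}
C dims 3,3; δ0: rk 2, SNF 1^2
degree 0: 3−2−0 = 1 → Ȟ^0 ≅ Z
degree 1: 3−0−2 = 1 → Ȟ^1 ≅ Z
degree 2: 0−0−0 = 0 → Ȟ^2 ≅ 0


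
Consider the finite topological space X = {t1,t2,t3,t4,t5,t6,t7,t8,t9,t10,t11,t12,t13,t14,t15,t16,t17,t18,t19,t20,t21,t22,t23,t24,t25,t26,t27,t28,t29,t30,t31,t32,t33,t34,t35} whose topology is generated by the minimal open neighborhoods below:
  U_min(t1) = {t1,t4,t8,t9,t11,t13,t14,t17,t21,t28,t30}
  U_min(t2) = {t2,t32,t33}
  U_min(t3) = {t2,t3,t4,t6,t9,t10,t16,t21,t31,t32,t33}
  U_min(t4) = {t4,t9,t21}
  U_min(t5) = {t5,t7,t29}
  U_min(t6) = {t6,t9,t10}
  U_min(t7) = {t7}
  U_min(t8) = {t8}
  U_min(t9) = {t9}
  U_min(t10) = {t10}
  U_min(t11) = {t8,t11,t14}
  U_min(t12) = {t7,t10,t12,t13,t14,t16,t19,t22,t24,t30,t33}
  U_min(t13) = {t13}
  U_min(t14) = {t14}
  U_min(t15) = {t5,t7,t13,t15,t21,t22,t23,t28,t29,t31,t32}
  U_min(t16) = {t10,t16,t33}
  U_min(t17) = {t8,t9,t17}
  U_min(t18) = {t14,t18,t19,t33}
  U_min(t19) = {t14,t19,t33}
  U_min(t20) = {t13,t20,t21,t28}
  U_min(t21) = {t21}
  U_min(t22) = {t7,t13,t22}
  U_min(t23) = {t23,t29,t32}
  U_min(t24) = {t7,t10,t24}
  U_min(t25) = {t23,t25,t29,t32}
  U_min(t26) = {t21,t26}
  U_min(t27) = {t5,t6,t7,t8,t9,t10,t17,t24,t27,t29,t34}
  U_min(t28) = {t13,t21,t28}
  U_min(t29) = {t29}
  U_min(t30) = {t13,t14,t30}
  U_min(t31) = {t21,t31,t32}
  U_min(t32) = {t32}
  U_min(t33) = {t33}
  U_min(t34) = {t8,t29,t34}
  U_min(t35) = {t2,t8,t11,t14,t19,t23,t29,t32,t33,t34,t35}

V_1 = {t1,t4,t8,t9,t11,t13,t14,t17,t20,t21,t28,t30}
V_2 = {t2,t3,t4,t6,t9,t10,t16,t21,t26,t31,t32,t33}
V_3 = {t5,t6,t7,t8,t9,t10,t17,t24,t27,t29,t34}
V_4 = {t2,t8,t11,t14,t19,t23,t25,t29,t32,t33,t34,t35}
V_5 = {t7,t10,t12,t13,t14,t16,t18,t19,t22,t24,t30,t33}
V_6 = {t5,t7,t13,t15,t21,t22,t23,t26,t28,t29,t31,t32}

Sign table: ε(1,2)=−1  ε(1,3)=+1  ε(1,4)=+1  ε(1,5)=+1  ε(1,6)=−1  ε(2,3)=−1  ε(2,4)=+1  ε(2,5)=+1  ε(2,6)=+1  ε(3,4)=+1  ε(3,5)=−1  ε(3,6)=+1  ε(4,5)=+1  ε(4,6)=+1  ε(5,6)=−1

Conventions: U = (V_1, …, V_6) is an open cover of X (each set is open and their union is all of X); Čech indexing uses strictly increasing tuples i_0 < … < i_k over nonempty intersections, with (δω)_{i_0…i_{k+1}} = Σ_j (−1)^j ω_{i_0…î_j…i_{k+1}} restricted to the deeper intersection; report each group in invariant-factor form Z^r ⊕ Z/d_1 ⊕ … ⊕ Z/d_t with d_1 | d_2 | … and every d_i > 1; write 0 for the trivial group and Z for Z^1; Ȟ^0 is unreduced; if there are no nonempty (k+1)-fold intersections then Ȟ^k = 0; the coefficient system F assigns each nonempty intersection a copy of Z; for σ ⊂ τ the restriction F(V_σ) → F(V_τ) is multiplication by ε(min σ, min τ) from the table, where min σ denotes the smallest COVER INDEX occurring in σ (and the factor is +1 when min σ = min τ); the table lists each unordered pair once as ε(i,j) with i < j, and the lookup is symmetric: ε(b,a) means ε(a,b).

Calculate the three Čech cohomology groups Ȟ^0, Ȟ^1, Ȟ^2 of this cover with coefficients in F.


nerve of the cover:
  V12={t4,t9,t21} V13={t8,t9,t17} V14={t8,t11,t14} V15={t13,t14,t30} V16={t13,t21,t28} V23={t6,t9,t10} V24={t2,t32,t33} V25={t10,t16,t33} V26={t21,t26,t31,t32} V34={t8,t29,t34} V35={t7,t10,t24} V36={t5,t7,t29} V45={t14,t19,t33} V46={t23,t29,t32} V56={t7,t13,t22}
  V123={t9} V126={t21} V134={t8} V145={t14} V156={t13} V235={t10} V245={t33} V246={t32} V346={t29} V356={t7}
C dims 6,15,10; δ0: rk 6, SNF 1^5·2; δ1: rk 9, SNF 1^9
Ȟ^0 = (6 − 6) − 0 = 0, so Ȟ^0 ≅ 0
Ȟ^1 = (15 − 9) − 6 = 0 plus torsion [2], so Ȟ^1 ≅ Z/2
Ȟ^2 = (10 − 0) − 9 = 1, so Ȟ^2 ≅ Z

Ȟ^0 = 0,  Ȟ^1 = Z/2,  Ȟ^2 = Z
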